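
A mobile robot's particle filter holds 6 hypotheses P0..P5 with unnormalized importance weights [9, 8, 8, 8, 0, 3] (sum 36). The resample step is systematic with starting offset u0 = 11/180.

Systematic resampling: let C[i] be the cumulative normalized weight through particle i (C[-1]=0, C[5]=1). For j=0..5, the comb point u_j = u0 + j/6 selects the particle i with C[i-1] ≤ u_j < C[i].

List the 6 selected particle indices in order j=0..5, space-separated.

C = [1/4, 17/36, 25/36, 11/12, 11/12, 1]
j=0: u_0=11/180 ∈ [0, 1/4) → index 0
j=1: u_1=41/180 ∈ [0, 1/4) → index 0
j=2: u_2=71/180 ∈ [1/4, 17/36) → index 1
j=3: u_3=101/180 ∈ [17/36, 25/36) → index 2
j=4: u_4=131/180 ∈ [25/36, 11/12) → index 3
j=5: u_5=161/180 ∈ [25/36, 11/12) → index 3

0 0 1 2 3 3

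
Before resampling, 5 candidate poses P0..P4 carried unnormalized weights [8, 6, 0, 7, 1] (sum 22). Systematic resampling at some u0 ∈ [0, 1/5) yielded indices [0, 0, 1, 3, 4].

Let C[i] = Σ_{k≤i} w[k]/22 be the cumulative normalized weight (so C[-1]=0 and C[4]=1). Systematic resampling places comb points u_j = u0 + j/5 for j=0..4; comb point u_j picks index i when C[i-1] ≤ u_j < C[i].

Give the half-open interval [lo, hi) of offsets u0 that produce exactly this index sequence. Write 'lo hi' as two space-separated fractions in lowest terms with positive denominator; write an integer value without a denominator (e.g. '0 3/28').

17/110 9/55

C = [4/11, 7/11, 7/11, 21/22, 1]
j=0 picked index 0: u0 ∈ [0, 4/11)
j=1 picked index 0: u0 ∈ [-1/5, 9/55)
j=2 picked index 1: u0 ∈ [-2/55, 13/55)
j=3 picked index 3: u0 ∈ [2/55, 39/110)
j=4 picked index 4: u0 ∈ [17/110, 1/5)
intersection: [17/110, 9/55)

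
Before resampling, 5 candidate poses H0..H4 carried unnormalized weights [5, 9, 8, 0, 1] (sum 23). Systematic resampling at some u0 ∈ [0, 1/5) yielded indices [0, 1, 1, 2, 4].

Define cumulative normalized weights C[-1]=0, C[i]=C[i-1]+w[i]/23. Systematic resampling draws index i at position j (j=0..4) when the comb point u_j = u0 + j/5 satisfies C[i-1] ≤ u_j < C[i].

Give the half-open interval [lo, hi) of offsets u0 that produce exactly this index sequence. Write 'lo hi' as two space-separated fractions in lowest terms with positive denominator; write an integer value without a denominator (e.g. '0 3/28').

18/115 1/5

C = [5/23, 14/23, 22/23, 22/23, 1]
j=0 picked index 0: u0 ∈ [0, 5/23)
j=1 picked index 1: u0 ∈ [2/115, 47/115)
j=2 picked index 1: u0 ∈ [-21/115, 24/115)
j=3 picked index 2: u0 ∈ [1/115, 41/115)
j=4 picked index 4: u0 ∈ [18/115, 1/5)
intersection: [18/115, 1/5)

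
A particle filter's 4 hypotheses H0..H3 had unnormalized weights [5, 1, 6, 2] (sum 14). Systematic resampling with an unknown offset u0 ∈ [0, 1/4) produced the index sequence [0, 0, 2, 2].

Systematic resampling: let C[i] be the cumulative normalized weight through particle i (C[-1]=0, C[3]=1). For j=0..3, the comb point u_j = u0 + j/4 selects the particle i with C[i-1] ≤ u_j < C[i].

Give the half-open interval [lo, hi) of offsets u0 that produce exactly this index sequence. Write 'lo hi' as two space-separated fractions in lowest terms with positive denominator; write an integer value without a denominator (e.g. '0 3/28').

0 3/28

C = [5/14, 3/7, 6/7, 1]
j=0 picked index 0: u0 ∈ [0, 5/14)
j=1 picked index 0: u0 ∈ [-1/4, 3/28)
j=2 picked index 2: u0 ∈ [-1/14, 5/14)
j=3 picked index 2: u0 ∈ [-9/28, 3/28)
intersection: [0, 3/28)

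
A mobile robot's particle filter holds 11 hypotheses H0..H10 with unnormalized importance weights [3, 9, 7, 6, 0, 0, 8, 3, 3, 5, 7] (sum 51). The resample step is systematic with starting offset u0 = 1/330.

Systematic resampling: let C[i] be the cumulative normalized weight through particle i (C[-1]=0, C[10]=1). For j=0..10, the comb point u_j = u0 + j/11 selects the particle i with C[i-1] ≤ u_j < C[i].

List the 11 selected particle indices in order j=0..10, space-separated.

C = [1/17, 4/17, 19/51, 25/51, 25/51, 25/51, 11/17, 12/17, 13/17, 44/51, 1]
j=0: u_0=1/330 ∈ [0, 1/17) → index 0
j=1: u_1=31/330 ∈ [1/17, 4/17) → index 1
j=2: u_2=61/330 ∈ [1/17, 4/17) → index 1
j=3: u_3=91/330 ∈ [4/17, 19/51) → index 2
j=4: u_4=11/30 ∈ [4/17, 19/51) → index 2
j=5: u_5=151/330 ∈ [19/51, 25/51) → index 3
j=6: u_6=181/330 ∈ [25/51, 11/17) → index 6
j=7: u_7=211/330 ∈ [25/51, 11/17) → index 6
j=8: u_8=241/330 ∈ [12/17, 13/17) → index 8
j=9: u_9=271/330 ∈ [13/17, 44/51) → index 9
j=10: u_10=301/330 ∈ [44/51, 1) → index 10

0 1 1 2 2 3 6 6 8 9 10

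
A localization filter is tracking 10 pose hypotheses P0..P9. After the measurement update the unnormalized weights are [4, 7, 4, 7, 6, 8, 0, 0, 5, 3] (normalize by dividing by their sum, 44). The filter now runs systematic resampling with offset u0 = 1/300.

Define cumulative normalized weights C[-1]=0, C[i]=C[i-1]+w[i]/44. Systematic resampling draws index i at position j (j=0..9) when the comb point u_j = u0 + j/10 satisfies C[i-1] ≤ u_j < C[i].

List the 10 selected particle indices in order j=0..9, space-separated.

0 1 1 2 3 4 4 5 5 8

C = [1/11, 1/4, 15/44, 1/2, 7/11, 9/11, 9/11, 9/11, 41/44, 1]
j=0: u_0=1/300 ∈ [0, 1/11) → index 0
j=1: u_1=31/300 ∈ [1/11, 1/4) → index 1
j=2: u_2=61/300 ∈ [1/11, 1/4) → index 1
j=3: u_3=91/300 ∈ [1/4, 15/44) → index 2
j=4: u_4=121/300 ∈ [15/44, 1/2) → index 3
j=5: u_5=151/300 ∈ [1/2, 7/11) → index 4
j=6: u_6=181/300 ∈ [1/2, 7/11) → index 4
j=7: u_7=211/300 ∈ [7/11, 9/11) → index 5
j=8: u_8=241/300 ∈ [7/11, 9/11) → index 5
j=9: u_9=271/300 ∈ [9/11, 41/44) → index 8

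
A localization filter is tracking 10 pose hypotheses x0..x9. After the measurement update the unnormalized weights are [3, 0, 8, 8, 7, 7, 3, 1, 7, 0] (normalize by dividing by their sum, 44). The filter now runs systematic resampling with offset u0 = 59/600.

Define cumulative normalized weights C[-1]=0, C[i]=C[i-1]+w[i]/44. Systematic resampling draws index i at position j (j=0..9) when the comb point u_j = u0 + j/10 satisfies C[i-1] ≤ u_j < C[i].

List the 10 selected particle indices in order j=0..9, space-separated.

2 2 3 3 4 5 5 6 8 8

C = [3/44, 3/44, 1/4, 19/44, 13/22, 3/4, 9/11, 37/44, 1, 1]
j=0: u_0=59/600 ∈ [3/44, 1/4) → index 2
j=1: u_1=119/600 ∈ [3/44, 1/4) → index 2
j=2: u_2=179/600 ∈ [1/4, 19/44) → index 3
j=3: u_3=239/600 ∈ [1/4, 19/44) → index 3
j=4: u_4=299/600 ∈ [19/44, 13/22) → index 4
j=5: u_5=359/600 ∈ [13/22, 3/4) → index 5
j=6: u_6=419/600 ∈ [13/22, 3/4) → index 5
j=7: u_7=479/600 ∈ [3/4, 9/11) → index 6
j=8: u_8=539/600 ∈ [37/44, 1) → index 8
j=9: u_9=599/600 ∈ [37/44, 1) → index 8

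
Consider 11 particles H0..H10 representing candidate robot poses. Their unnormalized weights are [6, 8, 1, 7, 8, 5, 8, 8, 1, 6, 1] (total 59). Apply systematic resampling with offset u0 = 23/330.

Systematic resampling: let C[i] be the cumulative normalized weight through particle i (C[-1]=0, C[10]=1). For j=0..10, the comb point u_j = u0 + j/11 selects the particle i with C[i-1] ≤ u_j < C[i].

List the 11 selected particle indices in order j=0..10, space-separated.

C = [6/59, 14/59, 15/59, 22/59, 30/59, 35/59, 43/59, 51/59, 52/59, 58/59, 1]
j=0: u_0=23/330 ∈ [0, 6/59) → index 0
j=1: u_1=53/330 ∈ [6/59, 14/59) → index 1
j=2: u_2=83/330 ∈ [14/59, 15/59) → index 2
j=3: u_3=113/330 ∈ [15/59, 22/59) → index 3
j=4: u_4=13/30 ∈ [22/59, 30/59) → index 4
j=5: u_5=173/330 ∈ [30/59, 35/59) → index 5
j=6: u_6=203/330 ∈ [35/59, 43/59) → index 6
j=7: u_7=233/330 ∈ [35/59, 43/59) → index 6
j=8: u_8=263/330 ∈ [43/59, 51/59) → index 7
j=9: u_9=293/330 ∈ [52/59, 58/59) → index 9
j=10: u_10=323/330 ∈ [52/59, 58/59) → index 9

0 1 2 3 4 5 6 6 7 9 9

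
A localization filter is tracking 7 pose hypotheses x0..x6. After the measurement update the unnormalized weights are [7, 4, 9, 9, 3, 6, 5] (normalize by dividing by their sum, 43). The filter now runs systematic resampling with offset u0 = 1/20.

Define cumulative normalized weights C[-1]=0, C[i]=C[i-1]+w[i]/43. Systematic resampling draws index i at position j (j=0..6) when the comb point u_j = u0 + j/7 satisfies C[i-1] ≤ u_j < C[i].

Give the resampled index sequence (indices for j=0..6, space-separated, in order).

0 1 2 3 3 5 6

C = [7/43, 11/43, 20/43, 29/43, 32/43, 38/43, 1]
j=0: u_0=1/20 ∈ [0, 7/43) → index 0
j=1: u_1=27/140 ∈ [7/43, 11/43) → index 1
j=2: u_2=47/140 ∈ [11/43, 20/43) → index 2
j=3: u_3=67/140 ∈ [20/43, 29/43) → index 3
j=4: u_4=87/140 ∈ [20/43, 29/43) → index 3
j=5: u_5=107/140 ∈ [32/43, 38/43) → index 5
j=6: u_6=127/140 ∈ [38/43, 1) → index 6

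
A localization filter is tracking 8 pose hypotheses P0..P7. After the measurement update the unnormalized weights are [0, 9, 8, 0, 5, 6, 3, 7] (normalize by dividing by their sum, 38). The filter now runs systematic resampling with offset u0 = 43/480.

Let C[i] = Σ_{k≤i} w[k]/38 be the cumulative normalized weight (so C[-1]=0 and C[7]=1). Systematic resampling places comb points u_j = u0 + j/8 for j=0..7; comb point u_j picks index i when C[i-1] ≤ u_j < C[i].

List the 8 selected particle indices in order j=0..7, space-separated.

1 1 2 4 5 5 7 7

C = [0, 9/38, 17/38, 17/38, 11/19, 14/19, 31/38, 1]
j=0: u_0=43/480 ∈ [0, 9/38) → index 1
j=1: u_1=103/480 ∈ [0, 9/38) → index 1
j=2: u_2=163/480 ∈ [9/38, 17/38) → index 2
j=3: u_3=223/480 ∈ [17/38, 11/19) → index 4
j=4: u_4=283/480 ∈ [11/19, 14/19) → index 5
j=5: u_5=343/480 ∈ [11/19, 14/19) → index 5
j=6: u_6=403/480 ∈ [31/38, 1) → index 7
j=7: u_7=463/480 ∈ [31/38, 1) → index 7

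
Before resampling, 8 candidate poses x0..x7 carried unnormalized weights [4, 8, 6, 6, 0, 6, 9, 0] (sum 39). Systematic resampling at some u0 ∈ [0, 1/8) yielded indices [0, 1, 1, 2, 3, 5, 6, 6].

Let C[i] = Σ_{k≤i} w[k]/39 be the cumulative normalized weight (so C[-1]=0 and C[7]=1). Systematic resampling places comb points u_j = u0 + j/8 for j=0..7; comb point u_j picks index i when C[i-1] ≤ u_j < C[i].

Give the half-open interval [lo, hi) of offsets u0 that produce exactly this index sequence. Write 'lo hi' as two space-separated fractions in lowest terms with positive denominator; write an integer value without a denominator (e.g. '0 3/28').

C = [4/39, 4/13, 6/13, 8/13, 8/13, 10/13, 1, 1]
j=0 picked index 0: u0 ∈ [0, 4/39)
j=1 picked index 1: u0 ∈ [-7/312, 19/104)
j=2 picked index 1: u0 ∈ [-23/156, 3/52)
j=3 picked index 2: u0 ∈ [-7/104, 9/104)
j=4 picked index 3: u0 ∈ [-1/26, 3/26)
j=5 picked index 5: u0 ∈ [-1/104, 15/104)
j=6 picked index 6: u0 ∈ [1/52, 1/4)
j=7 picked index 6: u0 ∈ [-11/104, 1/8)
intersection: [1/52, 3/52)

1/52 3/52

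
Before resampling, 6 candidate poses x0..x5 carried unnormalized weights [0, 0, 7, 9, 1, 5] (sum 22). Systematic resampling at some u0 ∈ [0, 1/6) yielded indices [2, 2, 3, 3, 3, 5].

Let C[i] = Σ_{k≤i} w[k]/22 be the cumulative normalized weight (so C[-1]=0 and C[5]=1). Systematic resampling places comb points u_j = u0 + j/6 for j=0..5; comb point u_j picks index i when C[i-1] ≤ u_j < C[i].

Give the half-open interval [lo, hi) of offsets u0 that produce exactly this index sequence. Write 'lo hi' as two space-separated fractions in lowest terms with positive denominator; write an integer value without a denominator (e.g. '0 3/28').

C = [0, 0, 7/22, 8/11, 17/22, 1]
j=0 picked index 2: u0 ∈ [0, 7/22)
j=1 picked index 2: u0 ∈ [-1/6, 5/33)
j=2 picked index 3: u0 ∈ [-1/66, 13/33)
j=3 picked index 3: u0 ∈ [-2/11, 5/22)
j=4 picked index 3: u0 ∈ [-23/66, 2/33)
j=5 picked index 5: u0 ∈ [-2/33, 1/6)
intersection: [0, 2/33)

0 2/33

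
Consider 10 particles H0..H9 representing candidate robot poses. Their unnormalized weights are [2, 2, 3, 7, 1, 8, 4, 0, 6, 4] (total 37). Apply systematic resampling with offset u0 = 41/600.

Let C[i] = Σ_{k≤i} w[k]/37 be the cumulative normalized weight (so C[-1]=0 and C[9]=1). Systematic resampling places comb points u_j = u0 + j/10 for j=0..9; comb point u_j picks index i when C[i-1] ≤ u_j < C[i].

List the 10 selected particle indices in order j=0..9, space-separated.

C = [2/37, 4/37, 7/37, 14/37, 15/37, 23/37, 27/37, 27/37, 33/37, 1]
j=0: u_0=41/600 ∈ [2/37, 4/37) → index 1
j=1: u_1=101/600 ∈ [4/37, 7/37) → index 2
j=2: u_2=161/600 ∈ [7/37, 14/37) → index 3
j=3: u_3=221/600 ∈ [7/37, 14/37) → index 3
j=4: u_4=281/600 ∈ [15/37, 23/37) → index 5
j=5: u_5=341/600 ∈ [15/37, 23/37) → index 5
j=6: u_6=401/600 ∈ [23/37, 27/37) → index 6
j=7: u_7=461/600 ∈ [27/37, 33/37) → index 8
j=8: u_8=521/600 ∈ [27/37, 33/37) → index 8
j=9: u_9=581/600 ∈ [33/37, 1) → index 9

1 2 3 3 5 5 6 8 8 9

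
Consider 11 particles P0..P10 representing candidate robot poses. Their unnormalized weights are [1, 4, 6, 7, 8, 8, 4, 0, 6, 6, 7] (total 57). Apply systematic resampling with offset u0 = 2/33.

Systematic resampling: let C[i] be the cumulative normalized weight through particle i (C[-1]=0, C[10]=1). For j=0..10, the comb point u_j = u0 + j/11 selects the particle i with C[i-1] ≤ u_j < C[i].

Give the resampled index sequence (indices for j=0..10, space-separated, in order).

C = [1/57, 5/57, 11/57, 6/19, 26/57, 34/57, 2/3, 2/3, 44/57, 50/57, 1]
j=0: u_0=2/33 ∈ [1/57, 5/57) → index 1
j=1: u_1=5/33 ∈ [5/57, 11/57) → index 2
j=2: u_2=8/33 ∈ [11/57, 6/19) → index 3
j=3: u_3=1/3 ∈ [6/19, 26/57) → index 4
j=4: u_4=14/33 ∈ [6/19, 26/57) → index 4
j=5: u_5=17/33 ∈ [26/57, 34/57) → index 5
j=6: u_6=20/33 ∈ [34/57, 2/3) → index 6
j=7: u_7=23/33 ∈ [2/3, 44/57) → index 8
j=8: u_8=26/33 ∈ [44/57, 50/57) → index 9
j=9: u_9=29/33 ∈ [50/57, 1) → index 10
j=10: u_10=32/33 ∈ [50/57, 1) → index 10

1 2 3 4 4 5 6 8 9 10 10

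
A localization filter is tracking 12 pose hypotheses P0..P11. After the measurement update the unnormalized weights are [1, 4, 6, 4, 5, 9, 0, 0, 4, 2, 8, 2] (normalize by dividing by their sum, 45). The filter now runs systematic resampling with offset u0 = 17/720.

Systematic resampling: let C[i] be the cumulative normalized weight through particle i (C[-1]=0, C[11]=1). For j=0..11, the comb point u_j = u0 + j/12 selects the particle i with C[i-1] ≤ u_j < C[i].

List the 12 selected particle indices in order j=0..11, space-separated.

C = [1/45, 1/9, 11/45, 1/3, 4/9, 29/45, 29/45, 29/45, 11/15, 7/9, 43/45, 1]
j=0: u_0=17/720 ∈ [1/45, 1/9) → index 1
j=1: u_1=77/720 ∈ [1/45, 1/9) → index 1
j=2: u_2=137/720 ∈ [1/9, 11/45) → index 2
j=3: u_3=197/720 ∈ [11/45, 1/3) → index 3
j=4: u_4=257/720 ∈ [1/3, 4/9) → index 4
j=5: u_5=317/720 ∈ [1/3, 4/9) → index 4
j=6: u_6=377/720 ∈ [4/9, 29/45) → index 5
j=7: u_7=437/720 ∈ [4/9, 29/45) → index 5
j=8: u_8=497/720 ∈ [29/45, 11/15) → index 8
j=9: u_9=557/720 ∈ [11/15, 7/9) → index 9
j=10: u_10=617/720 ∈ [7/9, 43/45) → index 10
j=11: u_11=677/720 ∈ [7/9, 43/45) → index 10

1 1 2 3 4 4 5 5 8 9 10 10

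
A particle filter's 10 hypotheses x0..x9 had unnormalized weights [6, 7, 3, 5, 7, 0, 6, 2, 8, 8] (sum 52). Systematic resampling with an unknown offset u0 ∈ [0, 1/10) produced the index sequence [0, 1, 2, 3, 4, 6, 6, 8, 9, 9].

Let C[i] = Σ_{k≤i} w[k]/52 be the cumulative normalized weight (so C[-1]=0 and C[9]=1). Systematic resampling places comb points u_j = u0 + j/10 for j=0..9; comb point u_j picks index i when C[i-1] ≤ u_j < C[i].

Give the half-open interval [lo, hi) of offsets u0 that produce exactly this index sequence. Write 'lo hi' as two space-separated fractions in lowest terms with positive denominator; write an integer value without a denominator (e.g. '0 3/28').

C = [3/26, 1/4, 4/13, 21/52, 7/13, 7/13, 17/26, 9/13, 11/13, 1]
j=0 picked index 0: u0 ∈ [0, 3/26)
j=1 picked index 1: u0 ∈ [1/65, 3/20)
j=2 picked index 2: u0 ∈ [1/20, 7/65)
j=3 picked index 3: u0 ∈ [1/130, 27/260)
j=4 picked index 4: u0 ∈ [1/260, 9/65)
j=5 picked index 6: u0 ∈ [1/26, 2/13)
j=6 picked index 6: u0 ∈ [-4/65, 7/130)
j=7 picked index 8: u0 ∈ [-1/130, 19/130)
j=8 picked index 9: u0 ∈ [3/65, 1/5)
j=9 picked index 9: u0 ∈ [-7/130, 1/10)
intersection: [1/20, 7/130)

1/20 7/130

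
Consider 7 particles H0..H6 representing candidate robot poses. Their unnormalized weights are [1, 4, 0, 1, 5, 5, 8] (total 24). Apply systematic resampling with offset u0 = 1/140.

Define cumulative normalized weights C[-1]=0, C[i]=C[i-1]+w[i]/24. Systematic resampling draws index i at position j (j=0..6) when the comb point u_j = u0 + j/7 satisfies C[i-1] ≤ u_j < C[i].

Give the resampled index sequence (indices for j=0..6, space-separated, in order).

0 1 4 4 5 6 6

C = [1/24, 5/24, 5/24, 1/4, 11/24, 2/3, 1]
j=0: u_0=1/140 ∈ [0, 1/24) → index 0
j=1: u_1=3/20 ∈ [1/24, 5/24) → index 1
j=2: u_2=41/140 ∈ [1/4, 11/24) → index 4
j=3: u_3=61/140 ∈ [1/4, 11/24) → index 4
j=4: u_4=81/140 ∈ [11/24, 2/3) → index 5
j=5: u_5=101/140 ∈ [2/3, 1) → index 6
j=6: u_6=121/140 ∈ [2/3, 1) → index 6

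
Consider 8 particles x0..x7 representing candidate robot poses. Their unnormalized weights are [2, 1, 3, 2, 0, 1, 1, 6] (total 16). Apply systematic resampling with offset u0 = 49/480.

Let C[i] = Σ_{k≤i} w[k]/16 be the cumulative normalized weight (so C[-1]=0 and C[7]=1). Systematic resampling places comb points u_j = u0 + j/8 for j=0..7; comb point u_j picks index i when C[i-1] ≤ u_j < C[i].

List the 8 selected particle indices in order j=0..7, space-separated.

0 2 2 3 6 7 7 7

C = [1/8, 3/16, 3/8, 1/2, 1/2, 9/16, 5/8, 1]
j=0: u_0=49/480 ∈ [0, 1/8) → index 0
j=1: u_1=109/480 ∈ [3/16, 3/8) → index 2
j=2: u_2=169/480 ∈ [3/16, 3/8) → index 2
j=3: u_3=229/480 ∈ [3/8, 1/2) → index 3
j=4: u_4=289/480 ∈ [9/16, 5/8) → index 6
j=5: u_5=349/480 ∈ [5/8, 1) → index 7
j=6: u_6=409/480 ∈ [5/8, 1) → index 7
j=7: u_7=469/480 ∈ [5/8, 1) → index 7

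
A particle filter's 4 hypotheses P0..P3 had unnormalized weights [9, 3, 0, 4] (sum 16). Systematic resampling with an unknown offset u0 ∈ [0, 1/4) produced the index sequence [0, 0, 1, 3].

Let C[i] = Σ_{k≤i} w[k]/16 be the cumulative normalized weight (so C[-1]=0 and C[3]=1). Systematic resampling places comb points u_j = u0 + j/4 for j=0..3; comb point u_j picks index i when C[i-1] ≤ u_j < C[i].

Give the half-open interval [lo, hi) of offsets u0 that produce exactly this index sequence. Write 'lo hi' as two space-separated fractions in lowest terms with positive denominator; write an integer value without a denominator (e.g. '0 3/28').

C = [9/16, 3/4, 3/4, 1]
j=0 picked index 0: u0 ∈ [0, 9/16)
j=1 picked index 0: u0 ∈ [-1/4, 5/16)
j=2 picked index 1: u0 ∈ [1/16, 1/4)
j=3 picked index 3: u0 ∈ [0, 1/4)
intersection: [1/16, 1/4)

1/16 1/4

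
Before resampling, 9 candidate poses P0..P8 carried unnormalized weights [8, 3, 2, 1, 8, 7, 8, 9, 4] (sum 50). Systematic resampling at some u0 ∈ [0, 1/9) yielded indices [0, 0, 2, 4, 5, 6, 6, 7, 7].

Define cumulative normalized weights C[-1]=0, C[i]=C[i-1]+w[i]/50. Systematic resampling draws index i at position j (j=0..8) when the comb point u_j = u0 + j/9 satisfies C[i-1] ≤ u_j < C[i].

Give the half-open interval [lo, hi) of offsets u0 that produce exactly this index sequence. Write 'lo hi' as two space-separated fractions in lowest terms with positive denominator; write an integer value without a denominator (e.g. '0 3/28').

11/450 7/225

C = [4/25, 11/50, 13/50, 7/25, 11/25, 29/50, 37/50, 23/25, 1]
j=0 picked index 0: u0 ∈ [0, 4/25)
j=1 picked index 0: u0 ∈ [-1/9, 11/225)
j=2 picked index 2: u0 ∈ [-1/450, 17/450)
j=3 picked index 4: u0 ∈ [-4/75, 8/75)
j=4 picked index 5: u0 ∈ [-1/225, 61/450)
j=5 picked index 6: u0 ∈ [11/450, 83/450)
j=6 picked index 6: u0 ∈ [-13/150, 11/150)
j=7 picked index 7: u0 ∈ [-17/450, 32/225)
j=8 picked index 7: u0 ∈ [-67/450, 7/225)
intersection: [11/450, 7/225)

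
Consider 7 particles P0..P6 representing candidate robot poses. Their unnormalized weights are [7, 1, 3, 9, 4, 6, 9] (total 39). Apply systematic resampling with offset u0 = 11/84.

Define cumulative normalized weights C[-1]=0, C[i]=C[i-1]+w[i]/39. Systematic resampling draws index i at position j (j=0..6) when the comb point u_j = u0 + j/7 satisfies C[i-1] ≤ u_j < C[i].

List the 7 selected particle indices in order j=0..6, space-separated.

0 2 3 4 5 6 6

C = [7/39, 8/39, 11/39, 20/39, 8/13, 10/13, 1]
j=0: u_0=11/84 ∈ [0, 7/39) → index 0
j=1: u_1=23/84 ∈ [8/39, 11/39) → index 2
j=2: u_2=5/12 ∈ [11/39, 20/39) → index 3
j=3: u_3=47/84 ∈ [20/39, 8/13) → index 4
j=4: u_4=59/84 ∈ [8/13, 10/13) → index 5
j=5: u_5=71/84 ∈ [10/13, 1) → index 6
j=6: u_6=83/84 ∈ [10/13, 1) → index 6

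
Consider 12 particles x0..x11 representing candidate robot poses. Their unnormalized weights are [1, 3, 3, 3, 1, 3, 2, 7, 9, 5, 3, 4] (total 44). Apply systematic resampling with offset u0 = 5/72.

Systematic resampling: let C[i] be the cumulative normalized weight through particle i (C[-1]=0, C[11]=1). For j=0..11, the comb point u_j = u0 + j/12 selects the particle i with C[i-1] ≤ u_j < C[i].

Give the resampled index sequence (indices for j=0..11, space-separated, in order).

1 2 4 6 7 7 8 8 9 9 10 11

C = [1/44, 1/11, 7/44, 5/22, 1/4, 7/22, 4/11, 23/44, 8/11, 37/44, 10/11, 1]
j=0: u_0=5/72 ∈ [1/44, 1/11) → index 1
j=1: u_1=11/72 ∈ [1/11, 7/44) → index 2
j=2: u_2=17/72 ∈ [5/22, 1/4) → index 4
j=3: u_3=23/72 ∈ [7/22, 4/11) → index 6
j=4: u_4=29/72 ∈ [4/11, 23/44) → index 7
j=5: u_5=35/72 ∈ [4/11, 23/44) → index 7
j=6: u_6=41/72 ∈ [23/44, 8/11) → index 8
j=7: u_7=47/72 ∈ [23/44, 8/11) → index 8
j=8: u_8=53/72 ∈ [8/11, 37/44) → index 9
j=9: u_9=59/72 ∈ [8/11, 37/44) → index 9
j=10: u_10=65/72 ∈ [37/44, 10/11) → index 10
j=11: u_11=71/72 ∈ [10/11, 1) → index 11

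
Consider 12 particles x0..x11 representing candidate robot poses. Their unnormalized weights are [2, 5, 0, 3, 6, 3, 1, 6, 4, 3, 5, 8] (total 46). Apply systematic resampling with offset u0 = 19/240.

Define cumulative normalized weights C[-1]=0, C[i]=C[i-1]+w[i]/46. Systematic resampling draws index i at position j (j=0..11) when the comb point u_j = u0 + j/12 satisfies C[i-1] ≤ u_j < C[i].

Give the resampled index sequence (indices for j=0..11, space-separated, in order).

C = [1/23, 7/46, 7/46, 5/23, 8/23, 19/46, 10/23, 13/23, 15/23, 33/46, 19/23, 1]
j=0: u_0=19/240 ∈ [1/23, 7/46) → index 1
j=1: u_1=13/80 ∈ [7/46, 5/23) → index 3
j=2: u_2=59/240 ∈ [5/23, 8/23) → index 4
j=3: u_3=79/240 ∈ [5/23, 8/23) → index 4
j=4: u_4=33/80 ∈ [8/23, 19/46) → index 5
j=5: u_5=119/240 ∈ [10/23, 13/23) → index 7
j=6: u_6=139/240 ∈ [13/23, 15/23) → index 8
j=7: u_7=53/80 ∈ [15/23, 33/46) → index 9
j=8: u_8=179/240 ∈ [33/46, 19/23) → index 10
j=9: u_9=199/240 ∈ [19/23, 1) → index 11
j=10: u_10=73/80 ∈ [19/23, 1) → index 11
j=11: u_11=239/240 ∈ [19/23, 1) → index 11

1 3 4 4 5 7 8 9 10 11 11 11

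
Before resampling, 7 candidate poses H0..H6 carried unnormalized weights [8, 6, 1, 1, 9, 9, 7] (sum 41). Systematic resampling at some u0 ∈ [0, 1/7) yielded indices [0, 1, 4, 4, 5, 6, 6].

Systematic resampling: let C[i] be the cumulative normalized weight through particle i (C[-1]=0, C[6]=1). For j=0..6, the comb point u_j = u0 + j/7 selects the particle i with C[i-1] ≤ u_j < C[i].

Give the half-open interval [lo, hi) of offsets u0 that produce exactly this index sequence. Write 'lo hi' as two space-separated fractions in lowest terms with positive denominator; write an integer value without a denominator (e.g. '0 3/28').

33/287 1/7

C = [8/41, 14/41, 15/41, 16/41, 25/41, 34/41, 1]
j=0 picked index 0: u0 ∈ [0, 8/41)
j=1 picked index 1: u0 ∈ [15/287, 57/287)
j=2 picked index 4: u0 ∈ [30/287, 93/287)
j=3 picked index 4: u0 ∈ [-11/287, 52/287)
j=4 picked index 5: u0 ∈ [11/287, 74/287)
j=5 picked index 6: u0 ∈ [33/287, 2/7)
j=6 picked index 6: u0 ∈ [-8/287, 1/7)
intersection: [33/287, 1/7)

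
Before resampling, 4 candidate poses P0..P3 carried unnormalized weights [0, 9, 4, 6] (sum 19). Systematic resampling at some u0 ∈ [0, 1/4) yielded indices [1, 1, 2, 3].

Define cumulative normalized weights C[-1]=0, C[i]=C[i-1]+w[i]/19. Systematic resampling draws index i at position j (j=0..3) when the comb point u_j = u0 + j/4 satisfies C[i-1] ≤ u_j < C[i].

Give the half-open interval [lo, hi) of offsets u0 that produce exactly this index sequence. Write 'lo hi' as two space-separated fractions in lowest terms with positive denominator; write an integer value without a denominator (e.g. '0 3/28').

C = [0, 9/19, 13/19, 1]
j=0 picked index 1: u0 ∈ [0, 9/19)
j=1 picked index 1: u0 ∈ [-1/4, 17/76)
j=2 picked index 2: u0 ∈ [-1/38, 7/38)
j=3 picked index 3: u0 ∈ [-5/76, 1/4)
intersection: [0, 7/38)

0 7/38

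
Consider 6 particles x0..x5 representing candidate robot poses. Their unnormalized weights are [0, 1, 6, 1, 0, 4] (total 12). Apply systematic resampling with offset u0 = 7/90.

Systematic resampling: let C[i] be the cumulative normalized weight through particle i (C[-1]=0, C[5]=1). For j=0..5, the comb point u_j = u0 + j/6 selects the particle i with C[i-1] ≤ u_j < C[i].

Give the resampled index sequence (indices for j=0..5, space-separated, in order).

C = [0, 1/12, 7/12, 2/3, 2/3, 1]
j=0: u_0=7/90 ∈ [0, 1/12) → index 1
j=1: u_1=11/45 ∈ [1/12, 7/12) → index 2
j=2: u_2=37/90 ∈ [1/12, 7/12) → index 2
j=3: u_3=26/45 ∈ [1/12, 7/12) → index 2
j=4: u_4=67/90 ∈ [2/3, 1) → index 5
j=5: u_5=41/45 ∈ [2/3, 1) → index 5

1 2 2 2 5 5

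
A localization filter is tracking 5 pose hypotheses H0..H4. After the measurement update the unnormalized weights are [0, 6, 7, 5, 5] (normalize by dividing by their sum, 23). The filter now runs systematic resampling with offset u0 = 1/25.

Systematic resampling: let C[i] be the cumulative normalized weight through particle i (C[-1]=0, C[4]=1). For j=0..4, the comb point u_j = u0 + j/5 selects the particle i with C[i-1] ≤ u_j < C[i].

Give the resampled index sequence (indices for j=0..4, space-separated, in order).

C = [0, 6/23, 13/23, 18/23, 1]
j=0: u_0=1/25 ∈ [0, 6/23) → index 1
j=1: u_1=6/25 ∈ [0, 6/23) → index 1
j=2: u_2=11/25 ∈ [6/23, 13/23) → index 2
j=3: u_3=16/25 ∈ [13/23, 18/23) → index 3
j=4: u_4=21/25 ∈ [18/23, 1) → index 4

1 1 2 3 4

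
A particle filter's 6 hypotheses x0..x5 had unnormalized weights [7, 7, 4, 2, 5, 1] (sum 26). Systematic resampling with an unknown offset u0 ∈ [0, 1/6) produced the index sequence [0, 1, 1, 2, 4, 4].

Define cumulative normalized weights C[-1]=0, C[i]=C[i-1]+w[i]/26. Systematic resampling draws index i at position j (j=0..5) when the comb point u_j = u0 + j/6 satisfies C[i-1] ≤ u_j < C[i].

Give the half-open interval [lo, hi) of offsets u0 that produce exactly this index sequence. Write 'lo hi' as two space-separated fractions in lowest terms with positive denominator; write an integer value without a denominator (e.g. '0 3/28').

4/39 5/39

C = [7/26, 7/13, 9/13, 10/13, 25/26, 1]
j=0 picked index 0: u0 ∈ [0, 7/26)
j=1 picked index 1: u0 ∈ [4/39, 29/78)
j=2 picked index 1: u0 ∈ [-5/78, 8/39)
j=3 picked index 2: u0 ∈ [1/26, 5/26)
j=4 picked index 4: u0 ∈ [4/39, 23/78)
j=5 picked index 4: u0 ∈ [-5/78, 5/39)
intersection: [4/39, 5/39)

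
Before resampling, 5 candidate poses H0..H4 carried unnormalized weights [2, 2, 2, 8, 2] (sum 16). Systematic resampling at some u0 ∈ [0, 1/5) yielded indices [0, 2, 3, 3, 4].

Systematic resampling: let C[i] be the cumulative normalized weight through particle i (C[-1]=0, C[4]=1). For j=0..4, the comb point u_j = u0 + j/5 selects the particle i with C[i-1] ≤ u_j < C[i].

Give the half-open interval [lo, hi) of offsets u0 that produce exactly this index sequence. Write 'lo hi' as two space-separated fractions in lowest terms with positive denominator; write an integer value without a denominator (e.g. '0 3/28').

C = [1/8, 1/4, 3/8, 7/8, 1]
j=0 picked index 0: u0 ∈ [0, 1/8)
j=1 picked index 2: u0 ∈ [1/20, 7/40)
j=2 picked index 3: u0 ∈ [-1/40, 19/40)
j=3 picked index 3: u0 ∈ [-9/40, 11/40)
j=4 picked index 4: u0 ∈ [3/40, 1/5)
intersection: [3/40, 1/8)

3/40 1/8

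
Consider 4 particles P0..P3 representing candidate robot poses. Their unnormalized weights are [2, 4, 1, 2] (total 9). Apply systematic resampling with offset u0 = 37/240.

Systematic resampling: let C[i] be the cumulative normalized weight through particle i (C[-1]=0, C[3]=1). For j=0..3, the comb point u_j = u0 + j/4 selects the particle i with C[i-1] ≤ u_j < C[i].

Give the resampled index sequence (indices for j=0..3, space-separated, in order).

0 1 1 3

C = [2/9, 2/3, 7/9, 1]
j=0: u_0=37/240 ∈ [0, 2/9) → index 0
j=1: u_1=97/240 ∈ [2/9, 2/3) → index 1
j=2: u_2=157/240 ∈ [2/9, 2/3) → index 1
j=3: u_3=217/240 ∈ [7/9, 1) → index 3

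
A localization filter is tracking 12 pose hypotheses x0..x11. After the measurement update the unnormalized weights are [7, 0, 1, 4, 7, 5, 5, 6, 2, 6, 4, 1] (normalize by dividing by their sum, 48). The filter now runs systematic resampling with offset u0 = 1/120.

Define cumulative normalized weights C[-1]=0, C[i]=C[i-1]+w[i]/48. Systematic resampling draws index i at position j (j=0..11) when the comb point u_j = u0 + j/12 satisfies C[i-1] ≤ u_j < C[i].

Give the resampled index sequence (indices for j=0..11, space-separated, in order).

0 0 3 4 4 5 6 6 7 8 9 10

C = [7/48, 7/48, 1/6, 1/4, 19/48, 1/2, 29/48, 35/48, 37/48, 43/48, 47/48, 1]
j=0: u_0=1/120 ∈ [0, 7/48) → index 0
j=1: u_1=11/120 ∈ [0, 7/48) → index 0
j=2: u_2=7/40 ∈ [1/6, 1/4) → index 3
j=3: u_3=31/120 ∈ [1/4, 19/48) → index 4
j=4: u_4=41/120 ∈ [1/4, 19/48) → index 4
j=5: u_5=17/40 ∈ [19/48, 1/2) → index 5
j=6: u_6=61/120 ∈ [1/2, 29/48) → index 6
j=7: u_7=71/120 ∈ [1/2, 29/48) → index 6
j=8: u_8=27/40 ∈ [29/48, 35/48) → index 7
j=9: u_9=91/120 ∈ [35/48, 37/48) → index 8
j=10: u_10=101/120 ∈ [37/48, 43/48) → index 9
j=11: u_11=37/40 ∈ [43/48, 47/48) → index 10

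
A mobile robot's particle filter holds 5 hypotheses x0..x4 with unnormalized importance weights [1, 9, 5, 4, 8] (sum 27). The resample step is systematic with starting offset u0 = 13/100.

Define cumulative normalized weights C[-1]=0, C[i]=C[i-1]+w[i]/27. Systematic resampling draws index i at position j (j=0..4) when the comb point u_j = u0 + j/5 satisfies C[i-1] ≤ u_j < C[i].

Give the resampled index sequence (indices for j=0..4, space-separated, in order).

1 1 2 4 4

C = [1/27, 10/27, 5/9, 19/27, 1]
j=0: u_0=13/100 ∈ [1/27, 10/27) → index 1
j=1: u_1=33/100 ∈ [1/27, 10/27) → index 1
j=2: u_2=53/100 ∈ [10/27, 5/9) → index 2
j=3: u_3=73/100 ∈ [19/27, 1) → index 4
j=4: u_4=93/100 ∈ [19/27, 1) → index 4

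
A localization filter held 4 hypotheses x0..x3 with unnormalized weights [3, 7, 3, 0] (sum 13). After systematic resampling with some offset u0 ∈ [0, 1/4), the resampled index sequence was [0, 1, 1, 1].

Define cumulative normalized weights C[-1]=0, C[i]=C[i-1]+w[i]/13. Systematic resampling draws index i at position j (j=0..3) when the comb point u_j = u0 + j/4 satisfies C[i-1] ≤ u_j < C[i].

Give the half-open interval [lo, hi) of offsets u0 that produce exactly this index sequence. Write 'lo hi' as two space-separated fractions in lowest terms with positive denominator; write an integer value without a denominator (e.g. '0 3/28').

0 1/52

C = [3/13, 10/13, 1, 1]
j=0 picked index 0: u0 ∈ [0, 3/13)
j=1 picked index 1: u0 ∈ [-1/52, 27/52)
j=2 picked index 1: u0 ∈ [-7/26, 7/26)
j=3 picked index 1: u0 ∈ [-27/52, 1/52)
intersection: [0, 1/52)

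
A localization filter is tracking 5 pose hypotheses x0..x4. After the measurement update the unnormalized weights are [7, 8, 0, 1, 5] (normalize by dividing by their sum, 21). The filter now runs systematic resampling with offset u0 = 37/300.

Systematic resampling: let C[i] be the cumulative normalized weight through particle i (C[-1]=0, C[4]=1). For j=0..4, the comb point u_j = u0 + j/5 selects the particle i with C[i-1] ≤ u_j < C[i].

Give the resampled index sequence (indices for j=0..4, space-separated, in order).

C = [1/3, 5/7, 5/7, 16/21, 1]
j=0: u_0=37/300 ∈ [0, 1/3) → index 0
j=1: u_1=97/300 ∈ [0, 1/3) → index 0
j=2: u_2=157/300 ∈ [1/3, 5/7) → index 1
j=3: u_3=217/300 ∈ [5/7, 16/21) → index 3
j=4: u_4=277/300 ∈ [16/21, 1) → index 4

0 0 1 3 4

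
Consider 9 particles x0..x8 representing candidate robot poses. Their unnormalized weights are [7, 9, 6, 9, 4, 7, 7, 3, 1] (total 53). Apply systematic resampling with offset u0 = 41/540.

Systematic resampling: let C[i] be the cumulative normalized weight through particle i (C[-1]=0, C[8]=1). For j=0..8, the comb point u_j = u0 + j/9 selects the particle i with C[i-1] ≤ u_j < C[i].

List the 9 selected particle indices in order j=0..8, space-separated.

0 1 1 2 3 4 5 6 7

C = [7/53, 16/53, 22/53, 31/53, 35/53, 42/53, 49/53, 52/53, 1]
j=0: u_0=41/540 ∈ [0, 7/53) → index 0
j=1: u_1=101/540 ∈ [7/53, 16/53) → index 1
j=2: u_2=161/540 ∈ [7/53, 16/53) → index 1
j=3: u_3=221/540 ∈ [16/53, 22/53) → index 2
j=4: u_4=281/540 ∈ [22/53, 31/53) → index 3
j=5: u_5=341/540 ∈ [31/53, 35/53) → index 4
j=6: u_6=401/540 ∈ [35/53, 42/53) → index 5
j=7: u_7=461/540 ∈ [42/53, 49/53) → index 6
j=8: u_8=521/540 ∈ [49/53, 52/53) → index 7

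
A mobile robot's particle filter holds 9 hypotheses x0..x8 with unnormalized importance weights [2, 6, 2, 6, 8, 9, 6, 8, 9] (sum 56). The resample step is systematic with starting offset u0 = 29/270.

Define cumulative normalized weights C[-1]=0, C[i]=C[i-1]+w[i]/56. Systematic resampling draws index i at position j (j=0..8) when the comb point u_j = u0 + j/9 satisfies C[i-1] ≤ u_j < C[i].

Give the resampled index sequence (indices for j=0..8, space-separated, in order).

C = [1/28, 1/7, 5/28, 2/7, 3/7, 33/56, 39/56, 47/56, 1]
j=0: u_0=29/270 ∈ [1/28, 1/7) → index 1
j=1: u_1=59/270 ∈ [5/28, 2/7) → index 3
j=2: u_2=89/270 ∈ [2/7, 3/7) → index 4
j=3: u_3=119/270 ∈ [3/7, 33/56) → index 5
j=4: u_4=149/270 ∈ [3/7, 33/56) → index 5
j=5: u_5=179/270 ∈ [33/56, 39/56) → index 6
j=6: u_6=209/270 ∈ [39/56, 47/56) → index 7
j=7: u_7=239/270 ∈ [47/56, 1) → index 8
j=8: u_8=269/270 ∈ [47/56, 1) → index 8

1 3 4 5 5 6 7 8 8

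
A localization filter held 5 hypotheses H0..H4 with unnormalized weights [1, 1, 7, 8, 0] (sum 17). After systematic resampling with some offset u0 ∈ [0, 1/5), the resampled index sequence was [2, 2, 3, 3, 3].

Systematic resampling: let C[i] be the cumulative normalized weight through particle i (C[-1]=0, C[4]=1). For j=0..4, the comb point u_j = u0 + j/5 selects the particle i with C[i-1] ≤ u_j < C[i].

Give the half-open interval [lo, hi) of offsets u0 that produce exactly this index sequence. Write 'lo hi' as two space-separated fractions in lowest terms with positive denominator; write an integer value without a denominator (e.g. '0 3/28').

11/85 1/5

C = [1/17, 2/17, 9/17, 1, 1]
j=0 picked index 2: u0 ∈ [2/17, 9/17)
j=1 picked index 2: u0 ∈ [-7/85, 28/85)
j=2 picked index 3: u0 ∈ [11/85, 3/5)
j=3 picked index 3: u0 ∈ [-6/85, 2/5)
j=4 picked index 3: u0 ∈ [-23/85, 1/5)
intersection: [11/85, 1/5)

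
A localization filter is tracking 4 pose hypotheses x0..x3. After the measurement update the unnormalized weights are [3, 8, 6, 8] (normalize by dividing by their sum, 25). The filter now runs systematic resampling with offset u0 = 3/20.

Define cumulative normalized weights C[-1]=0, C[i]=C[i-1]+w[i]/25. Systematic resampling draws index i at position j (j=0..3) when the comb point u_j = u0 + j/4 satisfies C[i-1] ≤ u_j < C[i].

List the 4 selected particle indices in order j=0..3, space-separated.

C = [3/25, 11/25, 17/25, 1]
j=0: u_0=3/20 ∈ [3/25, 11/25) → index 1
j=1: u_1=2/5 ∈ [3/25, 11/25) → index 1
j=2: u_2=13/20 ∈ [11/25, 17/25) → index 2
j=3: u_3=9/10 ∈ [17/25, 1) → index 3

1 1 2 3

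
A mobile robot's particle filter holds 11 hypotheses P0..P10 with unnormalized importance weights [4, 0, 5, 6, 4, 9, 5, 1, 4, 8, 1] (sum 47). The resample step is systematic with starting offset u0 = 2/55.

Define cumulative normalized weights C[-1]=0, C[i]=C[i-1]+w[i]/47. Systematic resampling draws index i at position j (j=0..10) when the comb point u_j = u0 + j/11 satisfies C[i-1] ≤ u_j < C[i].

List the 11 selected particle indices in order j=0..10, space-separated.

C = [4/47, 4/47, 9/47, 15/47, 19/47, 28/47, 33/47, 34/47, 38/47, 46/47, 1]
j=0: u_0=2/55 ∈ [0, 4/47) → index 0
j=1: u_1=7/55 ∈ [4/47, 9/47) → index 2
j=2: u_2=12/55 ∈ [9/47, 15/47) → index 3
j=3: u_3=17/55 ∈ [9/47, 15/47) → index 3
j=4: u_4=2/5 ∈ [15/47, 19/47) → index 4
j=5: u_5=27/55 ∈ [19/47, 28/47) → index 5
j=6: u_6=32/55 ∈ [19/47, 28/47) → index 5
j=7: u_7=37/55 ∈ [28/47, 33/47) → index 6
j=8: u_8=42/55 ∈ [34/47, 38/47) → index 8
j=9: u_9=47/55 ∈ [38/47, 46/47) → index 9
j=10: u_10=52/55 ∈ [38/47, 46/47) → index 9

0 2 3 3 4 5 5 6 8 9 9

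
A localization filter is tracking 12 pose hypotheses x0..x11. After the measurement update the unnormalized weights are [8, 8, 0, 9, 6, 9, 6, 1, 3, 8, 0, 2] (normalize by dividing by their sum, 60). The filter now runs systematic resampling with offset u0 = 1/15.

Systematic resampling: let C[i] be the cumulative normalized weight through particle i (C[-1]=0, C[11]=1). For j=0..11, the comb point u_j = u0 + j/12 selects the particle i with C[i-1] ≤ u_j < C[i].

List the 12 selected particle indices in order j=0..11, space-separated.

C = [2/15, 4/15, 4/15, 5/12, 31/60, 2/3, 23/30, 47/60, 5/6, 29/30, 29/30, 1]
j=0: u_0=1/15 ∈ [0, 2/15) → index 0
j=1: u_1=3/20 ∈ [2/15, 4/15) → index 1
j=2: u_2=7/30 ∈ [2/15, 4/15) → index 1
j=3: u_3=19/60 ∈ [4/15, 5/12) → index 3
j=4: u_4=2/5 ∈ [4/15, 5/12) → index 3
j=5: u_5=29/60 ∈ [5/12, 31/60) → index 4
j=6: u_6=17/30 ∈ [31/60, 2/3) → index 5
j=7: u_7=13/20 ∈ [31/60, 2/3) → index 5
j=8: u_8=11/15 ∈ [2/3, 23/30) → index 6
j=9: u_9=49/60 ∈ [47/60, 5/6) → index 8
j=10: u_10=9/10 ∈ [5/6, 29/30) → index 9
j=11: u_11=59/60 ∈ [29/30, 1) → index 11

0 1 1 3 3 4 5 5 6 8 9 11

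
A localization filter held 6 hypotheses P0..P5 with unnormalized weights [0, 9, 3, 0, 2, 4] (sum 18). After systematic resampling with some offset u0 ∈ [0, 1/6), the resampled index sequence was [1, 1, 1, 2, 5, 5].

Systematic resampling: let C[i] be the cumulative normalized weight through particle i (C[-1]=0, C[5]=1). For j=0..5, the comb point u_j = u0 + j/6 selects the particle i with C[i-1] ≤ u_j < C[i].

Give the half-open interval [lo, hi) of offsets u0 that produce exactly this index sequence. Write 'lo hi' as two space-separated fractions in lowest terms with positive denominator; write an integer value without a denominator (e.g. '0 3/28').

1/9 1/6

C = [0, 1/2, 2/3, 2/3, 7/9, 1]
j=0 picked index 1: u0 ∈ [0, 1/2)
j=1 picked index 1: u0 ∈ [-1/6, 1/3)
j=2 picked index 1: u0 ∈ [-1/3, 1/6)
j=3 picked index 2: u0 ∈ [0, 1/6)
j=4 picked index 5: u0 ∈ [1/9, 1/3)
j=5 picked index 5: u0 ∈ [-1/18, 1/6)
intersection: [1/9, 1/6)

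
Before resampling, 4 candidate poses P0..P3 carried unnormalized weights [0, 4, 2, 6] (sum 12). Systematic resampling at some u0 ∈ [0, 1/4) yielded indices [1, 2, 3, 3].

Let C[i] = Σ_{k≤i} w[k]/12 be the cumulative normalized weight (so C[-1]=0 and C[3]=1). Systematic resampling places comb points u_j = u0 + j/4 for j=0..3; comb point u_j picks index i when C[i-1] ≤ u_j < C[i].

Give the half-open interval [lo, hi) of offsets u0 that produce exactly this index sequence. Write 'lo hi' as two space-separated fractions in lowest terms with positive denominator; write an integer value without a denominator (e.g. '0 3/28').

C = [0, 1/3, 1/2, 1]
j=0 picked index 1: u0 ∈ [0, 1/3)
j=1 picked index 2: u0 ∈ [1/12, 1/4)
j=2 picked index 3: u0 ∈ [0, 1/2)
j=3 picked index 3: u0 ∈ [-1/4, 1/4)
intersection: [1/12, 1/4)

1/12 1/4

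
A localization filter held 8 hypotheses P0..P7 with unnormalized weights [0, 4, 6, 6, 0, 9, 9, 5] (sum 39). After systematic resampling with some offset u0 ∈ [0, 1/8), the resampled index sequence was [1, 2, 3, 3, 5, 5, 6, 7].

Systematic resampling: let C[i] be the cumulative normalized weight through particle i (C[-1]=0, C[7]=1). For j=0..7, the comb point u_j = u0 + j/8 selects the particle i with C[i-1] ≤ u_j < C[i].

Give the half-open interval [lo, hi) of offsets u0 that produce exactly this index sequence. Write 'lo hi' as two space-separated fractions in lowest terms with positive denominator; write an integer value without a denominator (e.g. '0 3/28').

1/156 5/312

C = [0, 4/39, 10/39, 16/39, 16/39, 25/39, 34/39, 1]
j=0 picked index 1: u0 ∈ [0, 4/39)
j=1 picked index 2: u0 ∈ [-7/312, 41/312)
j=2 picked index 3: u0 ∈ [1/156, 25/156)
j=3 picked index 3: u0 ∈ [-37/312, 11/312)
j=4 picked index 5: u0 ∈ [-7/78, 11/78)
j=5 picked index 5: u0 ∈ [-67/312, 5/312)
j=6 picked index 6: u0 ∈ [-17/156, 19/156)
j=7 picked index 7: u0 ∈ [-1/312, 1/8)
intersection: [1/156, 5/312)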